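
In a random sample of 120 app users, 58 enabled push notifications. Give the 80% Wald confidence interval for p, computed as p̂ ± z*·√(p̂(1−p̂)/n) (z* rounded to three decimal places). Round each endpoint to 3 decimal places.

Sample proportion p̂ = 58/120 = 0.48333.
Standard error of p̂: √(0.249722/120) = √0.002081019 = 0.045618.
For 80% confidence, z* = 1.282.
Margin = 1.282·0.045618 = 0.05848.
CI: 0.48333 ± 0.05848 = (0.425, 0.542).

(0.425, 0.542)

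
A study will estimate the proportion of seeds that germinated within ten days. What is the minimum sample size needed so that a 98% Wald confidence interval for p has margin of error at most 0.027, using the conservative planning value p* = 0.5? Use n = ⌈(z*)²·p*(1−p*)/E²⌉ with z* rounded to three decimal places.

n = 1856

The 98% critical value is z* = 2.326.
p*(1−p*) = 0.50·0.50 = 0.2500.
(z*)²·p*(1−p*)/E² = 5.410276·0.2500/0.000729 = 1855.376.
⌈1855.376⌉ = 1856.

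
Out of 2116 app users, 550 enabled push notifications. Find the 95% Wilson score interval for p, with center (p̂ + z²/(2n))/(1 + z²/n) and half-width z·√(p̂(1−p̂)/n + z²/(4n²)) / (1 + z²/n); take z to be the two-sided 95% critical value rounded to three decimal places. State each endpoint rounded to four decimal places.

(0.2417, 0.2790)

Here p̂ = 550/2116 = 0.25992 and z = 1.960 (z² = 3.841600).
Denominator 1 + z²/n = 1 + 3.841600/2116 = 1.001816.
Center = (0.25992 + 0.000908)/1.001816 = 0.26036.
Radicand: p̂(1−p̂)/n + z²/(4n²) = 0.000090909 + 0.000000214 = 0.000091123.
Half-width = 1.960·√0.000091123/1.001816 = 0.01868.
So the interval runs from 0.2417 to 0.2790.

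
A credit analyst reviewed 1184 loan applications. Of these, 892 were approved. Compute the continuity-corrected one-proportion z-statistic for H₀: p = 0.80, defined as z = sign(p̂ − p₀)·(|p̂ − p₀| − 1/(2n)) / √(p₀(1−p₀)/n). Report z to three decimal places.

z = -3.974

With x = 892 successes in n = 1184, p̂ = 0.75338. p̂ − p₀ = -0.046622.
Continuity correction 1/(2n) = 1/2368 = 0.000422.
Corrected numerator: |-0.046622| − 0.000422 = 0.046200.
SE₀ = √(0.80·0.20/1184) = 0.011625.
z = −0.046200/0.011625 = -3.974.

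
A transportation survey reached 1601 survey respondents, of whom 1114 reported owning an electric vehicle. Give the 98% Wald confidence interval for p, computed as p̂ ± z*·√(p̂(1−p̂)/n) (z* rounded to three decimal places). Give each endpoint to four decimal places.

With x = 1114 successes in n = 1601, p̂ = 0.69582.
SE(p̂) = √(0.69582·0.30418/1601) = 0.011498.
z* = 2.326 at the 98% level.
Margin of error: 2.326 × 0.011498 = 0.02674.
Interval: 0.69582 ± 0.02674 → (0.6691, 0.7226).

(0.6691, 0.7226)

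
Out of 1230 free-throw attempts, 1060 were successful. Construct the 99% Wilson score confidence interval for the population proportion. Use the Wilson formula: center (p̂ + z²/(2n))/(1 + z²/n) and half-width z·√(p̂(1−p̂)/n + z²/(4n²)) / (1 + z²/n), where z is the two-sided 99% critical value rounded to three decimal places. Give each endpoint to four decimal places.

(0.8345, 0.8852)

p̂ = 1060/1230 = 0.86179; z = 2.576, so z² = 6.635776.
1 + z²/n = 1.005395.
Center = (0.86179 + 0.002697)/1.005395 = 0.85985.
Radicand: p̂(1−p̂)/n + z²/(4n²) = 0.000096837 + 0.000001097 = 0.000097934.
Half-width = z·√(radicand)/denom = 2.576·0.009896/1.005395 = 0.02536.
CI: 0.85985 ± 0.02536 = (0.8345, 0.8852).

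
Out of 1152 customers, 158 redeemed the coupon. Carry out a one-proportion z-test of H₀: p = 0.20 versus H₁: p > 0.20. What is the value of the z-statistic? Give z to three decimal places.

Sample proportion p̂ = 158/1152 = 0.13715.
Null standard error: √(0.20·0.80/1152) = √0.000138889 = 0.011785.
z = (p̂ − p₀)/SE = (0.13715 − 0.20)/0.011785 = -5.333.

z = -5.333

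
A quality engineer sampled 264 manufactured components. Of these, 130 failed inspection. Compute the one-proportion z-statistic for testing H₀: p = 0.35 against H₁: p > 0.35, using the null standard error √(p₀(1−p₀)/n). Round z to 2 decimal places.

z = 4.85

With x = 130 successes in n = 264, p̂ = 0.49242.
Under H₀, SE = √(p₀(1−p₀)/n) = √(0.35·0.65/264) = √0.000861742 = 0.029355.
z = (0.49242 − 0.35)/0.029355 = 0.14242/0.029355 = 4.85.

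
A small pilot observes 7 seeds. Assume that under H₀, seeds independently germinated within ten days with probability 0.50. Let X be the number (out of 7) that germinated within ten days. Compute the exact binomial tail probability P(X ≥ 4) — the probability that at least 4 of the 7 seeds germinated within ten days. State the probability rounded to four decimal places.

P = 0.5000

X is binomial with n = 7 and p = 0.50.
P(X ≥ 4) = C(7,4)·0.50^4·0.50^3 + C(7,5)·0.50^5·0.50^2 + C(7,6)·0.50^6·0.50^1 + C(7,7)·0.50^7·0.50^0.
= 0.273438 + 0.164062 + 0.054688 + 0.007812 = 0.5000.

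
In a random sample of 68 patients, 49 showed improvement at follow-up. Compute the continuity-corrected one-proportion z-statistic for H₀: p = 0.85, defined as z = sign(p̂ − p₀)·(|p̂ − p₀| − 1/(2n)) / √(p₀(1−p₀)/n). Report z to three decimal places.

z = -2.819

Sample proportion p̂ = 49/68 = 0.72059. p̂ − p₀ = -0.129412.
1/(2n) = 0.007353.
Corrected numerator: |-0.129412| − 0.007353 = 0.122059.
Under H₀, SE = √(p₀(1−p₀)/n) = √(0.85·0.15/68) = √0.001875000 = 0.043301.
z = (−)0.122059/0.043301 = -2.819.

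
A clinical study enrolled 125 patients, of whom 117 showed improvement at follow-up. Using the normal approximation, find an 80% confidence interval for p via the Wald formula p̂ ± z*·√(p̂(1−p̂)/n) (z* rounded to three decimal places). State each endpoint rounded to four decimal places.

With x = 117 successes in n = 125, p̂ = 0.93600.
SE(p̂) = √(0.93600·0.06400/125) = 0.021891.
For 80% confidence, z* = 1.282.
Margin of error: 1.282 × 0.021891 = 0.02806.
Interval: 0.93600 ± 0.02806 → (0.9079, 0.9641).

(0.9079, 0.9641)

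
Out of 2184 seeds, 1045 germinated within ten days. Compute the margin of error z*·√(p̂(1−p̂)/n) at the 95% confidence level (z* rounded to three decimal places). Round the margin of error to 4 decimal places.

ME = 0.0210

p̂ = 1045/2184 = 0.47848.
Standard error of p̂: √(0.249537/2184) = √0.000114257 = 0.010689.
For 95% confidence, z* = 1.960.
So ME = 0.0210.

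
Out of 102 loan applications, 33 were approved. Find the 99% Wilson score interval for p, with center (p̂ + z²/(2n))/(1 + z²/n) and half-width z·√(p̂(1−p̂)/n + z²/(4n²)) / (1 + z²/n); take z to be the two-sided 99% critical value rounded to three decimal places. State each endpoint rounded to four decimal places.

(0.2182, 0.4504)

p̂ = 33/102 = 0.32353; z = 2.576, so z² = 6.635776.
Denominator 1 + z²/n = 1 + 6.635776/102 = 1.065057.
Center = (0.32353 + 0.032528)/1.065057 = 0.33431.
Radicand: p̂(1−p̂)/n + z²/(4n²) = 0.002145668 + 0.000159453 = 0.002305121.
Half-width = z·√(radicand)/denom = 2.576·0.048012/1.065057 = 0.11612.
So the interval runs from 0.2182 to 0.4504.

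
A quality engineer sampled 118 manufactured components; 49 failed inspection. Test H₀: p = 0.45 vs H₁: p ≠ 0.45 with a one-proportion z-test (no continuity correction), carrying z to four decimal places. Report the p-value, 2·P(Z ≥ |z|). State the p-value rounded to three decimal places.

p̂ = 49/118 = 0.41525.
Under H₀, SE = √(p₀(1−p₀)/n) = √(0.45·0.55/118) = √0.002097458 = 0.045798.
Test statistic (full precision, shown to 4 dp): z = (49/118 − 0.45)/SE₀ ≈ -0.7587.
p-value = 2·P(Z ≥ |z|) with z = -0.7587 → 0.448.

p-value = 0.448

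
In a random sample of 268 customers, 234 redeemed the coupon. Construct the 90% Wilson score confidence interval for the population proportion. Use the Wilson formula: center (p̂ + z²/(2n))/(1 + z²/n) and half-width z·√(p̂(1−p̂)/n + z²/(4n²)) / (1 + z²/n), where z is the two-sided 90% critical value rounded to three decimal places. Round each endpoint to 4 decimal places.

Here p̂ = 234/268 = 0.87313 and z = 1.645 (z² = 2.706025).
1 + z²/n = 1.010097.
Adjusted center: (0.87313 + z²/(2n))/1.010097 = 0.86940.
Radicand: p̂(1−p̂)/n + z²/(4n²) = 0.000413324 + 0.000009419 = 0.000422743.
Half-width = 1.645·√0.000422743/1.010097 = 0.03348.
So the interval runs from 0.8359 to 0.9029.

(0.8359, 0.9029)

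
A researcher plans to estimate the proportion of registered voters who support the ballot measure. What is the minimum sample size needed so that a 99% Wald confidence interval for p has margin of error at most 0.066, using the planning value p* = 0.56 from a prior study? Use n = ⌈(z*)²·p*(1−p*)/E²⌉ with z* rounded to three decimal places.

n = 376

z* = 2.576 at the 99% level.
p*(1−p*) = 0.2464.
(z*)²·p*(1−p*)/E² = 6.635776·0.2464/0.004356 = 375.357.
⌈375.357⌉ = 376.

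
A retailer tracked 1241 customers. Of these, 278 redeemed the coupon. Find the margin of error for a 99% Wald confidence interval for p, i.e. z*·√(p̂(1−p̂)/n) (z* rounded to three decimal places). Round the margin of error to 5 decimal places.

ME = 0.03049

With x = 278 successes in n = 1241, p̂ = 0.22401.
SE(p̂) = √(0.22401·0.77599/1241) = 0.011835.
z* = 2.576 at the 99% level.
ME = 2.576·0.011835 = 0.03049.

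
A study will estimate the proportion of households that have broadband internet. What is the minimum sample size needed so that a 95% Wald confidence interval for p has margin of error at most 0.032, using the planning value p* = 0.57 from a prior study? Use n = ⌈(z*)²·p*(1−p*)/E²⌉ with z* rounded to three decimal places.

For 95% confidence, z* = 1.960.
p*(1−p*) = 0.57·0.43 = 0.2451.
(z*)²·p*(1−p*)/E² = 3.841600·0.2451/0.001024 = 919.508.
Rounding up, n = 920.

n = 920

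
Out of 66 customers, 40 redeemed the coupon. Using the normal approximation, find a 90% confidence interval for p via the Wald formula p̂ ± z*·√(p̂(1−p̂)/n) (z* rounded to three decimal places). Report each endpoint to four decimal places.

(0.5071, 0.7050)

p̂ = 40/66 = 0.60606.
Standard error of p̂: √(0.238751/66) = √0.003617442 = 0.060145.
The 90% critical value is z* = 1.645.
Margin = 1.645·0.060145 = 0.09894.
So the interval runs from 0.5071 to 0.7050.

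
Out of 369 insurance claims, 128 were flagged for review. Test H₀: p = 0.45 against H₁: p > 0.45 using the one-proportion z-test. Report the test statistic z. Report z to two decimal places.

z = -3.98

With x = 128 successes in n = 369, p̂ = 0.34688.
Under H₀, SE = √(p₀(1−p₀)/n) = √(0.45·0.55/369) = √0.000670732 = 0.025898.
Test statistic: z = -0.10312/0.025898 = -3.98.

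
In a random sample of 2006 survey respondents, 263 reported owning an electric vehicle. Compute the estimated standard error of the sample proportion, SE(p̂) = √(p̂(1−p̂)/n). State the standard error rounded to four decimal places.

SE = 0.0075

With x = 263 successes in n = 2006, p̂ = 0.13111.
p̂(1−p̂) = 0.113920.
SE = √(0.113920/2006) = 0.0075.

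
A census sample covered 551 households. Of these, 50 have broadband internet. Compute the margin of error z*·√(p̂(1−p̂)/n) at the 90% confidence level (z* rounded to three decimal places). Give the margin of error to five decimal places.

ME = 0.02013

Sample proportion p̂ = 50/551 = 0.09074.
SE(p̂) = √(0.09074·0.90926/551) = 0.012237.
z* = 1.645 at the 90% level.
Margin of error = z*·SE = 1.645 × 0.012237 = 0.02013.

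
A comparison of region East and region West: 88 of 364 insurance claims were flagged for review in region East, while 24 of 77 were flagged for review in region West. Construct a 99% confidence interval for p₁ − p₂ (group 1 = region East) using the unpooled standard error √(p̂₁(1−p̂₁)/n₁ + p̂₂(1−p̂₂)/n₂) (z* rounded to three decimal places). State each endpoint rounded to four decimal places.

(-0.2177, 0.0778)

p̂₁ = 88/364 = 0.24176, p̂₂ = 24/77 = 0.31169; p̂₁ − p̂₂ = -0.06993.
SE = √(0.000503602 + 0.002786217) = √0.003289819 = 0.057357.
z* = 2.576 at the 99% level. Margin = 2.576·0.057357 = 0.14775.
Interval: -0.06993 ± 0.14775 → (-0.2177, 0.0778).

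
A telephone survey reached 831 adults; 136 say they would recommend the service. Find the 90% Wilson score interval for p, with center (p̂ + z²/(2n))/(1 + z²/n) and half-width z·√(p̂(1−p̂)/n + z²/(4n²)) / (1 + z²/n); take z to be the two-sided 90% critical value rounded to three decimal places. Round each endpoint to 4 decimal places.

p̂ = 136/831 = 0.16366; z = 1.645, so z² = 2.706025.
1 + z²/n = 1.003256.
Center = (0.16366 + 0.001628)/1.003256 = 0.16475.
Radicand: p̂(1−p̂)/n + z²/(4n²) = 0.000164710 + 0.000000980 = 0.000165690.
Half-width = 1.645·√0.000165690/1.003256 = 0.02111.
CI: 0.16475 ± 0.02111 = (0.1436, 0.1859).

(0.1436, 0.1859)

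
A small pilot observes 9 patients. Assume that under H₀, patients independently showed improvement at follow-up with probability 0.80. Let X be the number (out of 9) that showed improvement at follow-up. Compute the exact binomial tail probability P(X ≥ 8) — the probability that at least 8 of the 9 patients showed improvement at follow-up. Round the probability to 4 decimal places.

X is binomial with n = 9 and p = 0.80.
P(X ≥ 8) = C(9,8)·0.80^8·0.20^1 + C(9,9)·0.80^9·0.20^0.
= 0.301990 + 0.134218 = 0.4362.

P = 0.4362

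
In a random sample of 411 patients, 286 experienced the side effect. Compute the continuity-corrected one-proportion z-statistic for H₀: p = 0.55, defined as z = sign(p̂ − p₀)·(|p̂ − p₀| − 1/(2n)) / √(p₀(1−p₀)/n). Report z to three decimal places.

z = 5.894

The sample proportion is 286/411 = 0.69586. p̂ − p₀ = 0.145864.
Continuity correction 1/(2n) = 1/822 = 0.001217.
Corrected numerator: |0.145864| − 0.001217 = 0.144647.
Under H₀, SE = √(p₀(1−p₀)/n) = √(0.55·0.45/411) = √0.000602190 = 0.024540.
z = +0.144647/0.024540 = 5.894.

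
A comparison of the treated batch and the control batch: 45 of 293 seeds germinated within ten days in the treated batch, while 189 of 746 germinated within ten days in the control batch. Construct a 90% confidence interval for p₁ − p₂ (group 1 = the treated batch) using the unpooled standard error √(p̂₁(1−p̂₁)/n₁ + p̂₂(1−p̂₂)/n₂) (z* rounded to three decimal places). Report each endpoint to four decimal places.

(-0.1432, -0.0563)

p̂₁ = 0.15358, p̂₂ = 0.25335, so the observed difference is -0.09977.
Unpooled SE = √(p̂₁(1−p̂₁)/n₁ + p̂₂(1−p̂₂)/n₂) = √(0.000443671 + 0.000253572) = 0.026405.
z* = 1.645 at the 90% level. Margin of error = 0.04344.
CI: -0.09977 ± 0.04344 = (-0.1432, -0.0563).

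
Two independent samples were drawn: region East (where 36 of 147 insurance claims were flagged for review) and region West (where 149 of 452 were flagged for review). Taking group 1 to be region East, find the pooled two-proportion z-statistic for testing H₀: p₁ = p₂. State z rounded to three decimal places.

z = -1.932

p̂₁ = 36/147 = 0.24490, p̂₂ = 149/452 = 0.32965.
Pooling: p̂ = 185/599 = 0.30885.
Pooled SE = √[0.2134609·0.00901511] ≈ 0.043868.
z = (p̂₁ − p̂₂)/SE = (0.24490 − 0.32965)/0.043868 = -0.08475/0.043868 = -1.932.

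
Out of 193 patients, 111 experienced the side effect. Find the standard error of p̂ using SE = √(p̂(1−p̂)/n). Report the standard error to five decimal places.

p̂ = 111/193 = 0.57513.
p̂(1−p̂) = 0.244355.
Dividing by n and taking the root: √0.001266088 = 0.03558.

SE = 0.03558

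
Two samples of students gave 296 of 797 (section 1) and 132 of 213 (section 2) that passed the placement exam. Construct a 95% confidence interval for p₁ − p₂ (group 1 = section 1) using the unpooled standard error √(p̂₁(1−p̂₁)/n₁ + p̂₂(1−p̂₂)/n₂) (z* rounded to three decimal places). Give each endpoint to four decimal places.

p̂₁ = 0.37139, p̂₂ = 0.61972, so the observed difference is -0.24833.
SE = √(0.000292924 + 0.001106420) = √0.001399344 = 0.037408.
The 95% critical value is z* = 1.960. Margin = 1.960·0.037408 = 0.07332.
Interval: -0.24833 ± 0.07332 → (-0.3216, -0.1750).

(-0.3216, -0.1750)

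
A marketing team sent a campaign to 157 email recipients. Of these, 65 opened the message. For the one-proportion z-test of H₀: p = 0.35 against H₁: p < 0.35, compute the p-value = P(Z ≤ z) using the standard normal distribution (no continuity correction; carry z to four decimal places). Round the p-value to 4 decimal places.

Sample proportion p̂ = 65/157 = 0.41401.
Null standard error: √(0.35·0.65/157) = √0.001449045 = 0.038066.
Test statistic (full precision, shown to 4 dp): z = (65/157 − 0.35)/SE₀ ≈ 1.6816.
From the standard normal, P(Z ≤ z) = 0.9537.

p-value = 0.9537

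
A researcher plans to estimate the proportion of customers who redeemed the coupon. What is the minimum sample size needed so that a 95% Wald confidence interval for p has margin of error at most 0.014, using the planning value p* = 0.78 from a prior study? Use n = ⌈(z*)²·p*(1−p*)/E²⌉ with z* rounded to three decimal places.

For 95% confidence, z* = 1.960.
p*(1−p*) = 0.78·0.22 = 0.1716.
Required n before rounding: 3.841600 × 0.1716 / 0.014² = 3363.360.
Rounding up, n = 3364.

n = 3364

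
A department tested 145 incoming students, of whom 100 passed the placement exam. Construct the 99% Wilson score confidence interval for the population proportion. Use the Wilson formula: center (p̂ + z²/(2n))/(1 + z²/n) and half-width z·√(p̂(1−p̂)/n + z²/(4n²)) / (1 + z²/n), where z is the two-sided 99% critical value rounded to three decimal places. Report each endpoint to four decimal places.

Here p̂ = 100/145 = 0.68966 and z = 2.576 (z² = 6.635776).
1 + z²/n = 1.045764.
Adjusted center: (0.68966 + z²/(2n))/1.045764 = 0.68136.
Radicand: p̂(1−p̂)/n + z²/(4n²) = 0.001476075 + 0.000078903 = 0.001554978.
Half-width = z·√(radicand)/denom = 2.576·0.039433/1.045764 = 0.09713.
CI: 0.68136 ± 0.09713 = (0.5842, 0.7785).

(0.5842, 0.7785)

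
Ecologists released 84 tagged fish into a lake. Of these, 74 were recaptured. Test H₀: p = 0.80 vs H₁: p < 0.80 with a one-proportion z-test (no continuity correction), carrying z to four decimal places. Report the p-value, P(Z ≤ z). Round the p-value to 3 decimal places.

p-value = 0.968

With x = 74 successes in n = 84, p̂ = 0.88095.
Null standard error: √(0.80·0.20/84) = √0.001904762 = 0.043644.
Test statistic (full precision, shown to 4 dp): z = (74/84 − 0.80)/SE₀ ≈ 1.8549.
p-value = P(Z ≤ z) with z = 1.8549 → 0.968.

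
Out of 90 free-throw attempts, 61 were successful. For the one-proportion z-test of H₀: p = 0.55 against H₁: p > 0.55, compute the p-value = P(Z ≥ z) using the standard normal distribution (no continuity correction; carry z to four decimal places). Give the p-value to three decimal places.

The sample proportion is 61/90 = 0.67778.
Null standard error: √(0.55·0.45/90) = √0.002750000 = 0.052440.
z = (p̂ − p₀)/SE = (61/90 − 0.55)/0.052440 ≈ 2.4366.
From the standard normal, P(Z ≥ z) = 0.007.

p-value = 0.007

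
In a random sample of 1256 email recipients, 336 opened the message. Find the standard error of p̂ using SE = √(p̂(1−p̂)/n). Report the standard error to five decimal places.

SE = 0.01249

The sample proportion is 336/1256 = 0.26752.
p̂(1−p̂) = 0.26752·0.73248 = 0.195953.
SE = √(0.195953/1256) = 0.01249.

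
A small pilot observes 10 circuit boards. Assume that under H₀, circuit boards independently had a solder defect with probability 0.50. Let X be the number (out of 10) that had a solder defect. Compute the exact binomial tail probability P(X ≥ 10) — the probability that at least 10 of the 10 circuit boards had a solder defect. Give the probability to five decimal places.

P = 0.00098

X is binomial with n = 10 and p = 0.50.
P(X ≥ 10) = C(10,10)·0.50^10·0.50^0.
= 0.000977 = 0.00098.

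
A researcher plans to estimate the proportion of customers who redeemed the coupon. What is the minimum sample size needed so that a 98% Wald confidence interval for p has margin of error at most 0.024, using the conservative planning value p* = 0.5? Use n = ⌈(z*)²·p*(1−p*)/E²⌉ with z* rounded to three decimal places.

n = 2349

For 98% confidence, z* = 2.326.
p*(1−p*) = 0.50·0.50 = 0.2500.
(z*)²·p*(1−p*)/E² = 5.410276·0.2500/0.000576 = 2348.210.
⌈2348.210⌉ = 2349.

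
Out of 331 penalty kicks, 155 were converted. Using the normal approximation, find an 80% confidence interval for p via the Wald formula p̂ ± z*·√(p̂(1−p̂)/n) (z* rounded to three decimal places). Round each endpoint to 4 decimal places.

The sample proportion is 155/331 = 0.46828.
Standard error of p̂: √(0.248994/331) = √0.000752247 = 0.027427.
For 80% confidence, z* = 1.282.
Margin = 1.282·0.027427 = 0.03516.
So the interval runs from 0.4331 to 0.5034.

(0.4331, 0.5034)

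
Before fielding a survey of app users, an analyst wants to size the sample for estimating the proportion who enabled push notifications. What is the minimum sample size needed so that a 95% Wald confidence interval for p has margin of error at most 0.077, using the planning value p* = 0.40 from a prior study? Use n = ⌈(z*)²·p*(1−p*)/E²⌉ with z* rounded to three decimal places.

The 95% critical value is z* = 1.960.
p*(1−p*) = 0.40·0.60 = 0.2400.
(z*)²·p*(1−p*)/E² = 3.841600·0.2400/0.005929 = 155.504.
⌈155.504⌉ = 156.

n = 156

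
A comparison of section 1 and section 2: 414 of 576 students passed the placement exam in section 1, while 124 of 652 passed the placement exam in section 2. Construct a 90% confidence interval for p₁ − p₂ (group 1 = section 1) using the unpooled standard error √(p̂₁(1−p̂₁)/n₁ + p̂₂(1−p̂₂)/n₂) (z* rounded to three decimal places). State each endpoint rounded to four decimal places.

p̂₁ = 414/576 = 0.71875, p̂₂ = 124/652 = 0.19018; p̂₁ − p̂₂ = 0.52857.
Unpooled SE = √(p̂₁(1−p̂₁)/n₁ + p̂₂(1−p̂₂)/n₂) = √(0.000350952 + 0.000236218) = 0.024232.
For 90% confidence, z* = 1.645. Margin of error = 0.03986.
CI: 0.52857 ± 0.03986 = (0.4887, 0.5684).

(0.4887, 0.5684)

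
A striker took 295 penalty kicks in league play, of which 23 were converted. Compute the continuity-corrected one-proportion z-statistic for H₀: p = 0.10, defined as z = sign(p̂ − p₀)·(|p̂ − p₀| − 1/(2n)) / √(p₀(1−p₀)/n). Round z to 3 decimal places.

With x = 23 successes in n = 295, p̂ = 0.07797. p̂ − p₀ = -0.022034.
1/(2n) = 0.001695.
Corrected numerator: |-0.022034| − 0.001695 = 0.020339.
Under H₀, SE = √(p₀(1−p₀)/n) = √(0.10·0.90/295) = √0.000305085 = 0.017467.
z = −0.020339/0.017467 = -1.164.

z = -1.164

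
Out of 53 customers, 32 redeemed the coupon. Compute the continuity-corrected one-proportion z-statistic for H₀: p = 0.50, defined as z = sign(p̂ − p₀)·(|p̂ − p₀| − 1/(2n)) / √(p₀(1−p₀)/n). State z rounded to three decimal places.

The sample proportion is 32/53 = 0.60377. p̂ − p₀ = 0.103774.
1/(2n) = 0.009434.
Corrected numerator: |0.103774| − 0.009434 = 0.094340.
Null standard error: √(0.50·0.50/53) = √0.004716981 = 0.068680.
z = +0.094340/0.068680 = 1.374.

z = 1.374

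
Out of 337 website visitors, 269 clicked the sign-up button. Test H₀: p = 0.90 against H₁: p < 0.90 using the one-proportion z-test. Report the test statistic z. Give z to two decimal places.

z = -6.23

With x = 269 successes in n = 337, p̂ = 0.79822.
SE₀ = √(0.90·0.10/337) = 0.016342.
z = (p̂ − p₀)/SE = (0.79822 − 0.90)/0.016342 = -6.23.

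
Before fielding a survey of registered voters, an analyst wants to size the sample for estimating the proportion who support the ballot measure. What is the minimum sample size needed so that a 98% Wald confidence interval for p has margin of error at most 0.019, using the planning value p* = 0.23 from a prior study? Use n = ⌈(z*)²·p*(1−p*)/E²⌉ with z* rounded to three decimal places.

z* = 2.326 at the 98% level.
p*(1−p*) = 0.1771.
Required n before rounding: 5.410276 × 0.1771 / 0.019² = 2654.182.
Rounding up, n = 2655.

n = 2655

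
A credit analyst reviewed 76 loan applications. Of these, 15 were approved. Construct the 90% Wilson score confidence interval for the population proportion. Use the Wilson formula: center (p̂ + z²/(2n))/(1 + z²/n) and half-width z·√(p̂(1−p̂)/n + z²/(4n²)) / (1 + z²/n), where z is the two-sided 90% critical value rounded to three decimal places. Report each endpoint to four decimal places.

Here p̂ = 15/76 = 0.19737 and z = 1.645 (z² = 2.706025).
Denominator 1 + z²/n = 1 + 2.706025/76 = 1.035606.
Adjusted center: (0.19737 + z²/(2n))/1.035606 = 0.20777.
Radicand: p̂(1−p̂)/n + z²/(4n²) = 0.002084396 + 0.000117124 = 0.002201520.
Half-width = 1.645·√0.002201520/1.035606 = 0.07453.
CI: 0.20777 ± 0.07453 = (0.1332, 0.2823).

(0.1332, 0.2823)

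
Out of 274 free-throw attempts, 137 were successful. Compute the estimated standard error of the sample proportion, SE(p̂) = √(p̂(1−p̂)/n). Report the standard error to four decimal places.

The sample proportion is 137/274 = 0.50000.
p̂(1−p̂) = 0.50000·0.50000 = 0.250000.
SE = √(0.250000/274) = √0.000912409 = 0.0302.

SE = 0.0302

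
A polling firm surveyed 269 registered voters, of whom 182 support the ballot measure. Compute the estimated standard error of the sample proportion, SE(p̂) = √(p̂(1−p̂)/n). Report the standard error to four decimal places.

SE = 0.0285

Sample proportion p̂ = 182/269 = 0.67658.
p̂(1−p̂) = 0.218820.
SE = √(0.218820/269) = √0.000813457 = 0.0285.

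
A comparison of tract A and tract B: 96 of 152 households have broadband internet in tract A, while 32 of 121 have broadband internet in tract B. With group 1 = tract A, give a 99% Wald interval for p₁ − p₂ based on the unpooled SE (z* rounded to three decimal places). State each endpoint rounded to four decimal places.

(0.2228, 0.5114)

p̂₁ = 0.63158, p̂₂ = 0.26446, so the observed difference is 0.36712.
Unpooled SE = √(p̂₁(1−p̂₁)/n₁ + p̂₂(1−p̂₂)/n₂) = √(0.001530835 + 0.001607622) = 0.056022.
The 99% critical value is z* = 2.576. Margin = 2.576·0.056022 = 0.14431.
Interval: 0.36712 ± 0.14431 → (0.2228, 0.5114).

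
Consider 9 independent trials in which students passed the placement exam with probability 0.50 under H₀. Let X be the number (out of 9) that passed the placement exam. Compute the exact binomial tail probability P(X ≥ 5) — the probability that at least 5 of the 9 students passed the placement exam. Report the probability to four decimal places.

X is binomial with n = 9 and p = 0.50.
P(X ≥ 5) = Σ_{j=5}^{9} C(9,j)·0.50^j·0.50^{9−j}.
= 0.246094 + 0.164062 + 0.070312 + 0.017578 + 0.001953 = 0.5000.

P = 0.5000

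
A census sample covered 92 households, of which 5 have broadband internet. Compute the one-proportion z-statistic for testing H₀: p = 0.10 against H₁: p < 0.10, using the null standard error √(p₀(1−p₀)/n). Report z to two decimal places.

z = -1.46

With x = 5 successes in n = 92, p̂ = 0.05435.
Under H₀, SE = √(p₀(1−p₀)/n) = √(0.10·0.90/92) = √0.000978261 = 0.031277.
z = (p̂ − p₀)/SE = (0.05435 − 0.10)/0.031277 = -1.46.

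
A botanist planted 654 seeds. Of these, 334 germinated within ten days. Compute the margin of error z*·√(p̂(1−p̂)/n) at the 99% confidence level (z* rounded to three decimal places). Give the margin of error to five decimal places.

Sample proportion p̂ = 334/654 = 0.51070.
Standard error of p̂: √(0.249885/654) = √0.000382088 = 0.019547.
The 99% critical value is z* = 2.576.
Margin of error = z*·SE = 2.576 × 0.019547 = 0.05035.

ME = 0.05035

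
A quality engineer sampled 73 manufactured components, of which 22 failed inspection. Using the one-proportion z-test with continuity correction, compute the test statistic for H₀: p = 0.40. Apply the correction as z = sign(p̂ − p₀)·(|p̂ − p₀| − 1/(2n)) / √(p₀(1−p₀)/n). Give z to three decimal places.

z = -1.601

p̂ = 22/73 = 0.30137. p̂ − p₀ = -0.098630.
Continuity correction 1/(2n) = 1/146 = 0.006849.
Corrected numerator: |-0.098630| − 0.006849 = 0.091781.
Null standard error: √(0.40·0.60/73) = √0.003287671 = 0.057338.
z = −0.091781/0.057338 = -1.601.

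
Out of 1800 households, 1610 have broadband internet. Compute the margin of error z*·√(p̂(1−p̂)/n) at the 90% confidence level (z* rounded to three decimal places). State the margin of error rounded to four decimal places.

Sample proportion p̂ = 1610/1800 = 0.89444.
SE(p̂) = √(0.89444·0.10556/1800) = 0.007242.
z* = 1.645 at the 90% level.
ME = 1.645·0.007242 = 0.0119.

ME = 0.0119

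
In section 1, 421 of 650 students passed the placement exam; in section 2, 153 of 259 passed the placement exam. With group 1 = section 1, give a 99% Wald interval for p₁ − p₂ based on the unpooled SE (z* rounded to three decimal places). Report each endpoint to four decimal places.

p̂₁ = 0.64769, p̂₂ = 0.59073, so the observed difference is 0.05696.
Unpooled SE = √(p̂₁(1−p̂₁)/n₁ + p̂₂(1−p̂₂)/n₂) = √(0.000351057 + 0.000933465) = 0.035840.
z* = 2.576 at the 99% level. Margin of error = 0.09232.
So the interval runs from -0.0354 to 0.1493.

(-0.0354, 0.1493)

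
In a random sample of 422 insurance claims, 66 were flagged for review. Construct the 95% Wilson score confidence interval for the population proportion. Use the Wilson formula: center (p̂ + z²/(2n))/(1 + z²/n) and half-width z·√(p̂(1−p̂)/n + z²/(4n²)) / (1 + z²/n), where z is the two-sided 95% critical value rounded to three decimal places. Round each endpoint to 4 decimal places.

(0.1249, 0.1941)

Here p̂ = 66/422 = 0.15640 and z = 1.960 (z² = 3.841600).
Denominator 1 + z²/n = 1 + 3.841600/422 = 1.009103.
Center = (0.15640 + 0.004552)/1.009103 = 0.15950.
Radicand: p̂(1−p̂)/n + z²/(4n²) = 0.000312649 + 0.000005393 = 0.000318042.
Half-width = 1.960·√0.000318042/1.009103 = 0.03464.
So the interval runs from 0.1249 to 0.1941.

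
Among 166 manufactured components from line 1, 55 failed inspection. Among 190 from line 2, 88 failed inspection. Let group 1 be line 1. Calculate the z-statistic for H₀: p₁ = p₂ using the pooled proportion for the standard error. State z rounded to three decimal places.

z = -2.531

Sample proportions: p̂₁ = 55/166 = 0.33133 and p̂₂ = 88/190 = 0.46316.
Pooling: p̂ = 143/356 = 0.40169.
SE = √[p̂(1−p̂)(1/n₁+1/n₂)] = √[0.40169·0.59831·(1/166+1/190)] ≈ 0.052084.
z = (p̂₁ − p̂₂)/SE = (0.33133 − 0.46316)/0.052084 = -0.13183/0.052084 = -2.531.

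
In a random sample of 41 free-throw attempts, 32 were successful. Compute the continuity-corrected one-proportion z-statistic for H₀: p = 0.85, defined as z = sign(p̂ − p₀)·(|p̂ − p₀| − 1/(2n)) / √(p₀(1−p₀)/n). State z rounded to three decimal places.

z = -1.028

The sample proportion is 32/41 = 0.78049. p̂ − p₀ = -0.069512.
Continuity correction 1/(2n) = 1/82 = 0.012195.
Corrected numerator: |-0.069512| − 0.012195 = 0.057317.
SE₀ = √(0.85·0.15/41) = 0.055765.
z = −0.057317/0.055765 = -1.028.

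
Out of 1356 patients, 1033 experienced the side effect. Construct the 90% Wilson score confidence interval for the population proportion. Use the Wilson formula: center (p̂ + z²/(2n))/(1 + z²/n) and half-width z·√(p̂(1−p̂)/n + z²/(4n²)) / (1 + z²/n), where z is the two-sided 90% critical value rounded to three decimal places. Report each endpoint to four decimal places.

(0.7423, 0.7803)

Here p̂ = 1033/1356 = 0.76180 and z = 1.645 (z² = 2.706025).
Denominator 1 + z²/n = 1 + 2.706025/1356 = 1.001996.
Center = (0.76180 + 0.000998)/1.001996 = 0.76128.
Radicand: p̂(1−p̂)/n + z²/(4n²) = 0.000133821 + 0.000000368 = 0.000134189.
Half-width = z·√(radicand)/denom = 1.645·0.011584/1.001996 = 0.01902.
Interval: 0.76128 ± 0.01902 → (0.7423, 0.7803).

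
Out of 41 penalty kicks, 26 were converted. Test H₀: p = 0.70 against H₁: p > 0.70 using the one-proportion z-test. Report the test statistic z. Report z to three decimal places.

z = -0.920

Sample proportion p̂ = 26/41 = 0.63415.
SE₀ = √(0.70·0.30/41) = 0.071568.
z = (0.63415 − 0.70)/0.071568 = -0.06585/0.071568 = -0.920.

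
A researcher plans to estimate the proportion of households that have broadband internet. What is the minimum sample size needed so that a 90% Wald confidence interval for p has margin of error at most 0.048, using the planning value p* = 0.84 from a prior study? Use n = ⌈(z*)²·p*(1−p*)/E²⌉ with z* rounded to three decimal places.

n = 158

The 90% critical value is z* = 1.645.
p*(1−p*) = 0.84·0.16 = 0.1344.
Required n before rounding: 2.706025 × 0.1344 / 0.048² = 157.851.
Rounding up, n = 158.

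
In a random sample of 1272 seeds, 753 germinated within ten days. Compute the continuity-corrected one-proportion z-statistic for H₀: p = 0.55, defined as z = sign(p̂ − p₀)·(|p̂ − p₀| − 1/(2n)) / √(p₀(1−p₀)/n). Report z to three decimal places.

With x = 753 successes in n = 1272, p̂ = 0.59198. p̂ − p₀ = 0.041981.
Continuity correction 1/(2n) = 1/2544 = 0.000393.
Corrected numerator: |0.041981| − 0.000393 = 0.041588.
Under H₀, SE = √(p₀(1−p₀)/n) = √(0.55·0.45/1272) = √0.000194575 = 0.013949.
z = (+)0.041588/0.013949 = 2.981.

z = 2.981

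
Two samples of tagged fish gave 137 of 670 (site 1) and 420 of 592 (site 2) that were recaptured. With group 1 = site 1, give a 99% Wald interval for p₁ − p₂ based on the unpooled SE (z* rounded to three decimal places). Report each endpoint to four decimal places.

p̂₁ = 0.20448, p̂₂ = 0.70946, so the observed difference is -0.50498.
SE = √(0.000242786 + 0.000348187) = √0.000590973 = 0.024310.
The 99% critical value is z* = 2.576. Margin = 2.576·0.024310 = 0.06262.
Interval: -0.50498 ± 0.06262 → (-0.5676, -0.4424).

(-0.5676, -0.4424)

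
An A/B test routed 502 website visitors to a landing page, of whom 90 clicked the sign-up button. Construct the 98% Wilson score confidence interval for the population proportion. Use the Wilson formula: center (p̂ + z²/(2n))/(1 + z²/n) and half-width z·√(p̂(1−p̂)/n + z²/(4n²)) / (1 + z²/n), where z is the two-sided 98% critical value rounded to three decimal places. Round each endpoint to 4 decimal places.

p̂ = 90/502 = 0.17928; z = 2.326, so z² = 5.410276.
Denominator 1 + z²/n = 1 + 5.410276/502 = 1.010777.
Adjusted center: (0.17928 + z²/(2n))/1.010777 = 0.18270.
Radicand: p̂(1−p̂)/n + z²/(4n²) = 0.000293109 + 0.000005367 = 0.000298476.
Half-width = 2.326·√0.000298476/1.010777 = 0.03976.
Interval: 0.18270 ± 0.03976 → (0.1429, 0.2225).

(0.1429, 0.2225)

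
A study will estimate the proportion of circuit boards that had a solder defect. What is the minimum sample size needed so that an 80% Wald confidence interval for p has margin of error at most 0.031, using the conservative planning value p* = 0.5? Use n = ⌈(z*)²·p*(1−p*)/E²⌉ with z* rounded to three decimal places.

n = 428

The 80% critical value is z* = 1.282.
p*(1−p*) = 0.2500.
(z*)²·p*(1−p*)/E² = 1.643524·0.2500/0.000961 = 427.556.
⌈427.556⌉ = 428.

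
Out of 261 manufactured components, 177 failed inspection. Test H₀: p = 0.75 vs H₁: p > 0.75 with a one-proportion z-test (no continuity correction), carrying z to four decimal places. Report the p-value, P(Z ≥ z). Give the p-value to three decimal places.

p-value = 0.996

p̂ = 177/261 = 0.67816.
Null standard error: √(0.75·0.25/261) = √0.000718391 = 0.026803.
z = (p̂ − p₀)/SE = (177/261 − 0.75)/0.026803 ≈ -2.6803.
p-value = P(Z ≥ z) with z = -2.6803 → 0.996.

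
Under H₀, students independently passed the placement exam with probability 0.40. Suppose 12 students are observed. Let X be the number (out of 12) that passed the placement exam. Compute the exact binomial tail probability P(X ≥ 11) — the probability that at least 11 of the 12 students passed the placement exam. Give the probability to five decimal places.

X ~ Binomial(n=12, p=0.40).
P(X ≥ 11) = C(12,11)·0.40^11·0.60^1 + C(12,12)·0.40^12·0.60^0.
= 0.000302 + 0.000017 = 0.00032.

P = 0.00032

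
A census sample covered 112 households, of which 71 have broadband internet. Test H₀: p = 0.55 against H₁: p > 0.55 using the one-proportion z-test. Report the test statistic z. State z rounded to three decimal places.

z = 1.785

Sample proportion p̂ = 71/112 = 0.63393.
Null standard error: √(0.55·0.45/112) = √0.002209821 = 0.047009.
z = (0.63393 − 0.55)/0.047009 = 0.08393/0.047009 = 1.785.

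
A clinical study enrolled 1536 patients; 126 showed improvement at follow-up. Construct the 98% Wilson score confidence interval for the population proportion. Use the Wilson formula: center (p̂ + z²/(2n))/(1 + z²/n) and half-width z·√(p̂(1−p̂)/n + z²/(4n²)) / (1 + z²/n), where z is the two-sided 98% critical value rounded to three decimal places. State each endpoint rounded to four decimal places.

Here p̂ = 126/1536 = 0.08203 and z = 2.326 (z² = 5.410276).
Denominator 1 + z²/n = 1 + 5.410276/1536 = 1.003522.
Adjusted center: (0.08203 + z²/(2n))/1.003522 = 0.08350.
Radicand: p̂(1−p̂)/n + z²/(4n²) = 0.000049025 + 0.000000573 = 0.000049598.
Half-width = z·√(radicand)/denom = 2.326·0.007043/1.003522 = 0.01632.
So the interval runs from 0.0672 to 0.0998.

(0.0672, 0.0998)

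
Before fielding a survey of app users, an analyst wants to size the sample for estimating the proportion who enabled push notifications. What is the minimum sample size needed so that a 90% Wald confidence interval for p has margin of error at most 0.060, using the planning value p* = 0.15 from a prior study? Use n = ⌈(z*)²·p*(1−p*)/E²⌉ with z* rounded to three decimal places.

n = 96

z* = 1.645 at the 90% level.
p*(1−p*) = 0.1275.
(z*)²·p*(1−p*)/E² = 2.706025·0.1275/0.003600 = 95.838.
⌈95.838⌉ = 96.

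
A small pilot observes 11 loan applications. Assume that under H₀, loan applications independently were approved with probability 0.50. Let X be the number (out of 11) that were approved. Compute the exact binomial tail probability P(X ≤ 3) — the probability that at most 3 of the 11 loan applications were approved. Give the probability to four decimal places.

X is binomial with n = 11 and p = 0.50.
P(X ≤ 3) = C(11,0)·0.50^0·0.50^11 + C(11,1)·0.50^1·0.50^10 + C(11,2)·0.50^2·0.50^9 + C(11,3)·0.50^3·0.50^8.
= 0.000488 + 0.005371 + 0.026855 + 0.080566 = 0.1133.

P = 0.1133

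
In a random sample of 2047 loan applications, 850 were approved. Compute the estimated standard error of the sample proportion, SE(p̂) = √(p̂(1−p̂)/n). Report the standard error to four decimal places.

The sample proportion is 850/2047 = 0.41524.
p̂(1−p̂) = 0.242816.
Dividing by n and taking the root: √0.000118620 = 0.0109.

SE = 0.0109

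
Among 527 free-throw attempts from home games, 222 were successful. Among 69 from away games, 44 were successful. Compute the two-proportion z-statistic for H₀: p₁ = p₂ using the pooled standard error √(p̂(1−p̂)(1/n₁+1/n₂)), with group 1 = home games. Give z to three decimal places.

z = -3.401

p̂₁ = 222/527 = 0.42125, p̂₂ = 44/69 = 0.63768.
Pooling: p̂ = 266/596 = 0.44631.
Pooled SE = √[0.2471172·0.01639029] ≈ 0.063642.
z = (p̂₁ − p̂₂)/SE = (0.42125 − 0.63768)/0.063642 = -0.21643/0.063642 = -3.401.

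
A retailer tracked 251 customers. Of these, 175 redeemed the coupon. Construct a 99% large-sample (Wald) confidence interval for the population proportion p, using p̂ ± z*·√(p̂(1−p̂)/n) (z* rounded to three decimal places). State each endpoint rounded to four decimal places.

Sample proportion p̂ = 175/251 = 0.69721.
Standard error of p̂: √(0.211108/251) = √0.000841067 = 0.029001.
The 99% critical value is z* = 2.576.
Margin of error: 2.576 × 0.029001 = 0.07471.
CI: 0.69721 ± 0.07471 = (0.6225, 0.7719).

(0.6225, 0.7719)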